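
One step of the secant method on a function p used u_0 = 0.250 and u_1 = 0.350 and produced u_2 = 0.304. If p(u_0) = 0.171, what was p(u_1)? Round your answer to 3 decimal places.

The secant line through (0.250, 0.171) and (0.350, p(u_1)) crosses zero at u_2 = 0.304.
So (0.250, 0.171), (0.350, p(u_1)), (0.304, 0) are collinear:
p(u_1) = 0.171 · (0.350 − 0.304) / (0.250 − 0.304) = 0.171 · (0.04600)/(-0.05400) = -0.14567

-0.146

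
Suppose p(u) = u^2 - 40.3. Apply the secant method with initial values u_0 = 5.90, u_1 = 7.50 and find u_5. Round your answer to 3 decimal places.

p(5.90) = -5.49000, p(7.50) = 15.95000
u_2 = 7.50000 − 15.95000·(7.50000 − 5.90000) / (15.95000 − (-5.49000)) = 7.50000 − (25.52000)/(21.44000) = 6.30970
p(6.30970) = -0.48767
u_3 = 6.30970 − (-0.48767)·(6.30970 − 7.50000) / (-0.48767 − 15.95000) = 6.30970 − (0.58047)/(-16.43767) = 6.34501
p(6.34501) = -0.04079
u_4 = 6.34501 − (-0.04079)·(6.34501 − 6.30970) / (-0.04079 − (-0.48767)) = 6.34501 − (-0.00144)/(0.44688) = 6.34824
p(6.34824) = 0.00012
u_5 = 6.34824 − 0.00012·(6.34824 − 6.34501) / (0.00012 − (-0.04079)) = 6.34824 − (0.00000)/(0.04091) = 6.34823

6.348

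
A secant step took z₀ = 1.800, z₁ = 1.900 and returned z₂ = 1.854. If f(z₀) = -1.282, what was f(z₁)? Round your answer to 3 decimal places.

1.092

The secant line through (1.800, -1.282) and (1.900, f(z₁)) crosses zero at z₂ = 1.854.
So (1.800, -1.282), (1.900, f(z₁)), (1.854, 0) are collinear:
f(z₁) = -1.282 · (1.900 − 1.854) / (1.800 − 1.854) = -1.282 · (0.04600)/(-0.05400) = 1.09207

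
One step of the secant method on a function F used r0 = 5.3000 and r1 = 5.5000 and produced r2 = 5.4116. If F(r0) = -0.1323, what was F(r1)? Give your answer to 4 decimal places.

0.1048

The secant line through (5.3000, -0.1323) and (5.5000, F(r1)) crosses zero at r2 = 5.4116.
So (5.3000, -0.1323), (5.5000, F(r1)), (5.4116, 0) are collinear:
F(r1) = -0.1323 · (5.5000 − 5.4116) / (5.3000 − 5.4116) = -0.1323 · (0.088400)/(-0.111600) = 0.104797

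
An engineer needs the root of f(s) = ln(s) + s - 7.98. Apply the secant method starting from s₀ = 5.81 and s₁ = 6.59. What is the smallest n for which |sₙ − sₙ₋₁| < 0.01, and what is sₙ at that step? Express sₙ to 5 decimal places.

f(5.81) = -0.4104194, f(6.59) = 0.4955533
s₂ = 6.5900000 − 0.4955533·(0.7800000)/(0.9059728) = 6.1633518;  |Δ| = 0.4266482
f(6.1633518) = 0.0019726
s₃ = 6.1633518 − 0.0019726·(-0.4266482)/(-0.4935807) = 6.1616467;  |Δ| = 0.0017051
|s₃ − s₂| = 0.0017051 < 0.01

n = 3, sₙ = 6.16165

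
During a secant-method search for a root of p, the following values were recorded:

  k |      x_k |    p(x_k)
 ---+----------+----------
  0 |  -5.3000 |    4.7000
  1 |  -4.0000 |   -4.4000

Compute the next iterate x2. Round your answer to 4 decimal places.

x2 = -4.0000 − (-4.4000)·(-4.0000 − (-5.3000)) / (-4.4000 − 4.7000)
   = -4.0000 − (-5.720000)/(-9.100000) = -4.628571

-4.6286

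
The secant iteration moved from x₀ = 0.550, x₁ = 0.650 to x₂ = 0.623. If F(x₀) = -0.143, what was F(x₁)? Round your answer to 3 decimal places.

The secant line through (0.550, -0.143) and (0.650, F(x₁)) crosses zero at x₂ = 0.623.
So (0.550, -0.143), (0.650, F(x₁)), (0.623, 0) are collinear:
F(x₁) = -0.143 · (0.650 − 0.623) / (0.550 − 0.623) = -0.143 · (0.02700)/(-0.07300) = 0.05289

0.053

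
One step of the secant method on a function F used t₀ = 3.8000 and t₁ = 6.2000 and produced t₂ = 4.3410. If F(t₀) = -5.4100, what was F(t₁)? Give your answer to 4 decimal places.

The secant line through (3.8000, -5.4100) and (6.2000, F(t₁)) crosses zero at t₂ = 4.3410.
So (3.8000, -5.4100), (6.2000, F(t₁)), (4.3410, 0) are collinear:
F(t₁) = -5.4100 · (6.2000 − 4.3410) / (3.8000 − 4.3410) = -5.4100 · (1.859000)/(-0.541000) = 18.590000

18.5900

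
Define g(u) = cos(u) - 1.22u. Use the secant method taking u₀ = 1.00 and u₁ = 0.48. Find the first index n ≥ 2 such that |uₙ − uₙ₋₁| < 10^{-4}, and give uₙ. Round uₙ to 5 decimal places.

g(1.00) = -0.6796977, g(0.48) = 0.3013949
u₂ = 0.4800000 − 0.3013949·(-0.5200000)/(0.9810926) = 0.6397457;  |Δ| = 0.1597457
g(0.6397457) = 0.0217578
u₃ = 0.6397457 − 0.0217578·(0.1597457)/(-0.2796371) = 0.6521751;  |Δ| = 0.0124294
g(0.6521751) = -0.0008881
u₄ = 0.6521751 − (-0.0008881)·(0.0124294)/(-0.0226458) = 0.6516877;  |Δ| = 0.0004874
g(0.6516877) = 0.0000023
u₅ = 0.6516877 − 0.0000023·(-0.0004874)/(0.0008904) = 0.6516890;  |Δ| = 0.0000013
|u₅ − u₄| = 0.0000013 < 10^{-4}

n = 5, uₙ = 0.65169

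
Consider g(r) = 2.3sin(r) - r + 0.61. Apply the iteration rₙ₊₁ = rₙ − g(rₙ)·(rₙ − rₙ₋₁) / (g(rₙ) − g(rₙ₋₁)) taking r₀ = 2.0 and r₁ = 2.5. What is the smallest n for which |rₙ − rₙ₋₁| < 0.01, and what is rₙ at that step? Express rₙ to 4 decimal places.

g(2.0) = 0.701384, g(2.5) = -0.513514
r₂ = 2.500000 − (-0.513514)·(0.500000)/(-1.214898) = 2.288660;  |Δ| = 0.211340
g(2.288660) = 0.053730
r₃ = 2.288660 − 0.053730·(-0.211340)/(0.567244) = 2.308678;  |Δ| = 0.020018
g(2.308678) = 0.003081
r₄ = 2.308678 − 0.003081·(0.020018)/(-0.050649) = 2.309896;  |Δ| = 0.001218
|r₄ − r₃| = 0.001218 < 0.01

n = 4, rₙ = 2.3099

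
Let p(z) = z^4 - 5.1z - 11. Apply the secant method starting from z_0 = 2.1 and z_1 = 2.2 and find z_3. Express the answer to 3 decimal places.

2.167

p(2.1) = -2.26190, p(2.2) = 1.20560
z_2 = 2.20000 − 1.20560·(2.20000 − 2.10000) / (1.20560 − (-2.26190)) = 2.20000 − (0.12056)/(3.46750) = 2.16523
p(2.16523) = -0.06321
z_3 = 2.16523 − (-0.06321)·(2.16523 − 2.20000) / (-0.06321 − 1.20560) = 2.16523 − (0.00220)/(-1.26881) = 2.16696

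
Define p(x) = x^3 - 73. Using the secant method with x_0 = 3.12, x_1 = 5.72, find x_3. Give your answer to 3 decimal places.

p(3.12) = -42.62867, p(5.72) = 114.14925
x_2 = 5.72000 − 114.14925·(5.72000 − 3.12000) / (114.14925 − (-42.62867)) = 5.72000 − (296.78804)/(156.77792) = 3.82695
p(3.82695) = -16.95212
x_3 = 3.82695 − (-16.95212)·(3.82695 − 5.72000) / (-16.95212 − 114.14925) = 3.82695 − (32.09116)/(-131.10136) = 4.07173

4.072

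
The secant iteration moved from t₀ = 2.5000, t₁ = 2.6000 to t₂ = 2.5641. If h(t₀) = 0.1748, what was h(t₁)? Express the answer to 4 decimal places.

The secant line through (2.5000, 0.1748) and (2.6000, h(t₁)) crosses zero at t₂ = 2.5641.
So (2.5000, 0.1748), (2.6000, h(t₁)), (2.5641, 0) are collinear:
h(t₁) = 0.1748 · (2.6000 − 2.5641) / (2.5000 − 2.5641) = 0.1748 · (0.035900)/(-0.064100) = -0.097899

-0.0979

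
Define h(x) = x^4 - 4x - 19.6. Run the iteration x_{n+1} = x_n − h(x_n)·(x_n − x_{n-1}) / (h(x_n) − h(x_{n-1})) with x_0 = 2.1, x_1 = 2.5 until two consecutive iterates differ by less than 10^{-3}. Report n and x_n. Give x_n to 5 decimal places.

h(2.1) = -8.5519000, h(2.5) = 9.4625000
x_2 = 2.5000000 − 9.4625000·(0.4000000)/(18.0144000) = 2.2898903;  |Δ| = 0.2101097
h(2.2898903) = -1.2642451
x_3 = 2.2898903 − (-1.2642451)·(-0.2101097)/(-10.7267451) = 2.3146537;  |Δ| = 0.0247634
h(2.3146537) = -0.1545058
x_4 = 2.3146537 − (-0.1545058)·(0.0247634)/(1.1097393) = 2.3181014;  |Δ| = 0.0034477
h(2.3181014) = 0.0031075
x_5 = 2.3181014 − 0.0031075·(0.0034477)/(0.1576133) = 2.3180334;  |Δ| = 0.0000680
|x_5 − x_4| = 0.0000680 < 10^{-3}

n = 5, x_n = 2.31803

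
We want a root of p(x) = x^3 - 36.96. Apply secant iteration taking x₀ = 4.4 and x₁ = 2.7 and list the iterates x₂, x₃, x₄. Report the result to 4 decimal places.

p(4.4) = 48.224000, p(2.7) = -17.277000
x₂ = 2.700000 − (-17.277000)·(2.700000 − 4.400000) / (-17.277000 − 48.224000) = 2.700000 − (29.370900)/(-65.501000) = 3.148404
p(3.148404) = -5.751615
x₃ = 3.148404 − (-5.751615)·(3.148404 − 2.700000) / (-5.751615 − (-17.277000)) = 3.148404 − (-2.579046)/(11.525385) = 3.372175
p(3.372175) = 1.386896
x₄ = 3.372175 − 1.386896·(3.372175 − 3.148404) / (1.386896 − (-5.751615)) = 3.372175 − (0.310347)/(7.138511) = 3.328700

3.1484, 3.3722, 3.3287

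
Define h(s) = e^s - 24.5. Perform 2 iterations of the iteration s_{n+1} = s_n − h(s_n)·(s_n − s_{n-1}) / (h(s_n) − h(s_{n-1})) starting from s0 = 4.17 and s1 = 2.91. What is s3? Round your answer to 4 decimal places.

h(4.17) = 40.215452, h(2.91) = -6.143201
s2 = 2.910000 − (-6.143201)·(2.910000 − 4.170000) / (-6.143201 − 40.215452) = 2.910000 − (7.740434)/(-46.358654) = 3.076968
h(3.076968) = -2.807459
s3 = 3.076968 − (-2.807459)·(3.076968 − 2.910000) / (-2.807459 − (-6.143201)) = 3.076968 − (-0.468757)/(3.335743) = 3.217494

3.2175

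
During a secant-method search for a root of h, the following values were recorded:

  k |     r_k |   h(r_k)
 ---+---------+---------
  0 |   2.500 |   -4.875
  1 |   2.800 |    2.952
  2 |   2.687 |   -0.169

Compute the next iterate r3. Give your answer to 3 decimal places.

2.693

r3 = 2.687 − (-0.169)·(2.687 − 2.800) / (-0.169 − 2.952)
   = 2.687 − (0.01910)/(-3.12100) = 2.69312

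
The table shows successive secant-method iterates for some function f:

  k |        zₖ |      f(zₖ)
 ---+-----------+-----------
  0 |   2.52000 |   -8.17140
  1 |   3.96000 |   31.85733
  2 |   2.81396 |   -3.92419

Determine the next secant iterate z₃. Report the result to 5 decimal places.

z₃ = 2.81396 − (-3.92419)·(2.81396 − 3.96000) / (-3.92419 − 31.85733)
   = 2.81396 − (4.4972787)/(-35.7815200) = 2.9396472

2.93965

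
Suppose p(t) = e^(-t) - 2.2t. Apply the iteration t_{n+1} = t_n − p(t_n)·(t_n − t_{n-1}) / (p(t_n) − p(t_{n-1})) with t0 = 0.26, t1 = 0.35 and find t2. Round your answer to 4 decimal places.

0.3278

p(0.26) = 0.199052, p(0.35) = -0.065312
t2 = 0.350000 − (-0.065312)·(0.350000 − 0.260000) / (-0.065312 − 0.199052) = 0.350000 − (-0.005878)/(-0.264363) = 0.327765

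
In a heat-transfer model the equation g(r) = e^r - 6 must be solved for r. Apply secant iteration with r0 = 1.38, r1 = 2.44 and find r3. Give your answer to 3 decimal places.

g(1.38) = -2.02510, g(2.44) = 5.47304
r2 = 2.44000 − 5.47304·(2.44000 − 1.38000) / (5.47304 − (-2.02510)) = 2.44000 − (5.80142)/(7.49814) = 1.66628
g(1.66628) = -0.70753
r3 = 1.66628 − (-0.70753)·(1.66628 − 2.44000) / (-0.70753 − 5.47304) = 1.66628 − (0.54743)/(-6.18057) = 1.75486

1.755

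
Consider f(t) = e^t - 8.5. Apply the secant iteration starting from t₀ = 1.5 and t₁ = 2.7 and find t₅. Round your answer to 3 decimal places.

f(1.5) = -4.01831, f(2.7) = 6.37973
t₂ = 2.70000 − 6.37973·(2.70000 − 1.50000) / (6.37973 − (-4.01831)) = 2.70000 − (7.65568)/(10.39804) = 1.96374
f(1.96374) = -1.37408
t₃ = 1.96374 − (-1.37408)·(1.96374 − 2.70000) / (-1.37408 − 6.37973) = 1.96374 − (1.01168)/(-7.75381) = 2.09421
f(2.09421) = -0.38094
t₄ = 2.09421 − (-0.38094)·(2.09421 − 1.96374) / (-0.38094 − (-1.37408)) = 2.09421 − (-0.04970)/(0.99314) = 2.14426
f(2.14426) = 0.03573
t₅ = 2.14426 − 0.03573·(2.14426 − 2.09421) / (0.03573 − (-0.38094)) = 2.14426 − (0.00179)/(0.41667) = 2.13997

2.140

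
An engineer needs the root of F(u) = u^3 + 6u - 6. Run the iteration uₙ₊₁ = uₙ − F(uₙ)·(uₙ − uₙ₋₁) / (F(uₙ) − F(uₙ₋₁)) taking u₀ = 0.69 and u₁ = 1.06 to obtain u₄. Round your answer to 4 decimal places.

0.8846

F(0.69) = -1.531491, F(1.06) = 1.551016
u₂ = 1.060000 − 1.551016·(1.060000 − 0.690000) / (1.551016 − (-1.531491)) = 1.060000 − (0.573876)/(3.082507) = 0.873828
F(0.873828) = -0.089797
u₃ = 0.873828 − (-0.089797)·(0.873828 − 1.060000) / (-0.089797 − 1.551016) = 0.873828 − (0.016718)/(-1.640813) = 0.884017
F(0.884017) = -0.005052
u₄ = 0.884017 − (-0.005052)·(0.884017 − 0.873828) / (-0.005052 − (-0.089797)) = 0.884017 − (-0.000051)/(0.084744) = 0.884624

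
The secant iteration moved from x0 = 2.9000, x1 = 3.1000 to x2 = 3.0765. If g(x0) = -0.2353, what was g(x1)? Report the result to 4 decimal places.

0.0313

The secant line through (2.9000, -0.2353) and (3.1000, g(x1)) crosses zero at x2 = 3.0765.
So (2.9000, -0.2353), (3.1000, g(x1)), (3.0765, 0) are collinear:
g(x1) = -0.2353 · (3.1000 − 3.0765) / (2.9000 − 3.0765) = -0.2353 · (0.023500)/(-0.176500) = 0.031329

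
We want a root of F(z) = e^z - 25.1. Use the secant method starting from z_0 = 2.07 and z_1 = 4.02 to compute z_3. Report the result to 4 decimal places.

F(2.07) = -17.175177, F(4.02) = 30.601106
z_2 = 4.020000 − 30.601106·(4.020000 − 2.070000) / (30.601106 − (-17.175177)) = 4.020000 − (59.672156)/(47.776283) = 2.771009
F(2.771009) = -9.125259
z_3 = 2.771009 − (-9.125259)·(2.771009 − 4.020000) / (-9.125259 − 30.601106) = 2.771009 − (11.397368)/(-39.726365) = 3.057906

3.0579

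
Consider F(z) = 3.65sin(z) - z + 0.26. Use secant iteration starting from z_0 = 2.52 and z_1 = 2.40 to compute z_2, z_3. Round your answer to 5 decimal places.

F(2.52) = -0.1344931, F(2.40) = 0.3254406
z_2 = 2.4000000 − 0.3254406·(2.4000000 − 2.5200000) / (0.3254406 − (-0.1344931)) = 2.4000000 − (-0.0390529)/(0.4599337) = 2.4849098
F(2.4849098) = 0.0033896
z_3 = 2.4849098 − 0.0033896·(2.4849098 − 2.4000000) / (0.0033896 − 0.3254406) = 2.4849098 − (0.0002878)/(-0.3220510) = 2.4858035

2.48491, 2.48580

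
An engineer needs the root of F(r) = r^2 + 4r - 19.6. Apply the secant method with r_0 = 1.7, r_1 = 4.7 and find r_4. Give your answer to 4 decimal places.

F(1.7) = -9.910000, F(4.7) = 21.290000
r_2 = 4.700000 − 21.290000·(4.700000 − 1.700000) / (21.290000 − (-9.910000)) = 4.700000 − (63.870000)/(31.200000) = 2.652885
F(2.652885) = -1.950665
r_3 = 2.652885 − (-1.950665)·(2.652885 − 4.700000) / (-1.950665 − 21.290000) = 2.652885 − (3.993236)/(-23.240665) = 2.824706
F(2.824706) = -0.322215
r_4 = 2.824706 − (-0.322215)·(2.824706 − 2.652885) / (-0.322215 − (-1.950665)) = 2.824706 − (-0.055363)/(1.628450) = 2.858703

2.8587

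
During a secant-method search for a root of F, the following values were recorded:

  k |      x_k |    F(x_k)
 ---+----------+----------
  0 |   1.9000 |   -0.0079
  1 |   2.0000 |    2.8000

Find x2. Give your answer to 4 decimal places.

x2 = 2.0000 − 2.8000·(2.0000 − 1.9000) / (2.8000 − (-0.0079))
   = 2.0000 − (0.280000)/(2.807900) = 1.900281

1.9003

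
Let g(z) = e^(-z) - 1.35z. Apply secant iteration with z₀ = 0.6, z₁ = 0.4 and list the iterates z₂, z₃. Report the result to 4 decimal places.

g(0.6) = -0.261188, g(0.4) = 0.130320
z₂ = 0.400000 − 0.130320·(0.400000 − 0.600000) / (0.130320 − (-0.261188)) = 0.400000 − (-0.026064)/(0.391508) = 0.466573
g(0.466573) = -0.002726
z₃ = 0.466573 − (-0.002726)·(0.466573 − 0.400000) / (-0.002726 − 0.130320) = 0.466573 − (-0.000182)/(-0.133046) = 0.465209

0.4666, 0.4652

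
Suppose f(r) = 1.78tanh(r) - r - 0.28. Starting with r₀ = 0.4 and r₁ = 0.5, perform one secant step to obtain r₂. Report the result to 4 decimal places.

f(0.4) = -0.003691, f(0.5) = 0.042569
r₂ = 0.500000 − 0.042569·(0.500000 − 0.400000) / (0.042569 − (-0.003691)) = 0.500000 − (0.004257)/(0.046259) = 0.407979

0.4080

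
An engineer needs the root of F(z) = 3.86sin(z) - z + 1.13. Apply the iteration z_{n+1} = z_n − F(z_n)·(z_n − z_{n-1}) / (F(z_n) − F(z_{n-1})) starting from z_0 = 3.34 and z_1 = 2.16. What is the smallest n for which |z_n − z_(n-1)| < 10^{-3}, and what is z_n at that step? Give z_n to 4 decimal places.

F(3.34) = -2.970838, F(2.16) = 2.179140
z_2 = 2.160000 − 2.179140·(-1.180000)/(5.149978) = 2.659300;  |Δ| = 0.499300
F(2.659300) = 0.261011
z_3 = 2.659300 − 0.261011·(0.499300)/(-1.918129) = 2.727243;  |Δ| = 0.067943
F(2.727243) = -0.043228
z_4 = 2.727243 − (-0.043228)·(0.067943)/(-0.304239) = 2.717589;  |Δ| = 0.009654
F(2.717589) = 0.000463
z_5 = 2.717589 − 0.000463·(-0.009654)/(0.043690) = 2.717692;  |Δ| = 0.000102
|z_5 − z_4| = 0.000102 < 10^{-3}

n = 5, z_n = 2.7177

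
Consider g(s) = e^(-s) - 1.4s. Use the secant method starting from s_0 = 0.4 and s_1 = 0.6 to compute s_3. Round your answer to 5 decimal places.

0.45372

g(0.4) = 0.1103200, g(0.6) = -0.2911884
s_2 = 0.6000000 − (-0.2911884)·(0.6000000 − 0.4000000) / (-0.2911884 − 0.1103200) = 0.6000000 − (-0.0582377)/(-0.4015084) = 0.4549528
g(0.4549528) = -0.0024560
s_3 = 0.4549528 − (-0.0024560)·(0.4549528 − 0.6000000) / (-0.0024560 − (-0.2911884)) = 0.4549528 − (0.0003562)/(0.2887324) = 0.4537190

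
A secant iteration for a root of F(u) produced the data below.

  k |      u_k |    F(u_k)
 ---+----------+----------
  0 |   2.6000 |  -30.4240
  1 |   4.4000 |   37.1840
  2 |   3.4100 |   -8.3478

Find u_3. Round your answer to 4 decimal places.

3.5915

u_3 = 3.4100 − (-8.3478)·(3.4100 − 4.4000) / (-8.3478 − 37.1840)
   = 3.4100 − (8.264322)/(-45.531800) = 3.591507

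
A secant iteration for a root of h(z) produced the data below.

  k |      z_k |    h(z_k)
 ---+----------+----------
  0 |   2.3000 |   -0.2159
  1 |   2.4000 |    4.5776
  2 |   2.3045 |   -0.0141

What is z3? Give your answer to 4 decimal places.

2.3048

z3 = 2.3045 − (-0.0141)·(2.3045 − 2.4000) / (-0.0141 − 4.5776)
   = 2.3045 − (0.001347)/(-4.591700) = 2.304793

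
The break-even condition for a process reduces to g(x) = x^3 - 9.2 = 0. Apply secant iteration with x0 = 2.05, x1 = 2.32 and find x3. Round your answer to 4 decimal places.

g(2.05) = -0.584875, g(2.32) = 3.287168
x2 = 2.320000 − 3.287168·(2.320000 − 2.050000) / (3.287168 − (-0.584875)) = 2.320000 − (0.887535)/(3.872043) = 2.090784
g(2.090784) = -0.060397
x3 = 2.090784 − (-0.060397)·(2.090784 − 2.320000) / (-0.060397 − 3.287168) = 2.090784 − (0.013844)/(-3.347565) = 2.094919

2.0949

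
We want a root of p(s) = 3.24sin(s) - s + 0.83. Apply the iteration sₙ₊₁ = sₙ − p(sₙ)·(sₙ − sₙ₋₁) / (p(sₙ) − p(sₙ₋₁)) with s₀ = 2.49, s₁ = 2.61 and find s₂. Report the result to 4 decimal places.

2.5727

p(2.49) = 0.304909, p(2.61) = -0.137622
s₂ = 2.610000 − (-0.137622)·(2.610000 − 2.490000) / (-0.137622 − 0.304909) = 2.610000 − (-0.016515)/(-0.442531) = 2.572681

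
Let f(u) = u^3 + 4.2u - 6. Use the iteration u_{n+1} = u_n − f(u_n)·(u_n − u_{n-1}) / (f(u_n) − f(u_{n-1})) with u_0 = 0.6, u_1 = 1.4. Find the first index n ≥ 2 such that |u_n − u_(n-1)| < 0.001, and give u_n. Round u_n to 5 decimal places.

n = 5, u_n = 1.10624

f(0.6) = -3.2640000, f(1.4) = 2.6240000
u_2 = 1.4000000 − 2.6240000·(0.8000000)/(5.8880000) = 1.0434783;  |Δ| = 0.3565217
f(1.0434783) = -0.4812033
u_3 = 1.0434783 − (-0.4812033)·(-0.3565217)/(-3.1052033) = 1.0987273;  |Δ| = 0.0552490
f(1.0987273) = -0.0589601
u_4 = 1.0987273 − (-0.0589601)·(0.0552490)/(0.4222432) = 1.1064420;  |Δ| = 0.0077147
f(1.1064420) = 0.0015780
u_5 = 1.1064420 − 0.0015780·(0.0077147)/(0.0605381) = 1.1062409;  |Δ| = 0.0002011
|u_5 − u_4| = 0.0002011 < 0.001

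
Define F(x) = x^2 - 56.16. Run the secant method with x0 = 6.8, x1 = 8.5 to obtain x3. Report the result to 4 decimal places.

F(6.8) = -9.920000, F(8.5) = 16.090000
x2 = 8.500000 − 16.090000·(8.500000 − 6.800000) / (16.090000 − (-9.920000)) = 8.500000 − (27.353000)/(26.010000) = 7.448366
F(7.448366) = -0.681844
x3 = 7.448366 − (-0.681844)·(7.448366 − 8.500000) / (-0.681844 − 16.090000) = 7.448366 − (0.717050)/(-16.771844) = 7.491119

7.4911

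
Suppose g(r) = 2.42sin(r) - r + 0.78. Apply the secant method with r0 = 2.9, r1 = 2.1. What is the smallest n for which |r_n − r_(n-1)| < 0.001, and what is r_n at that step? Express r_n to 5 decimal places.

g(2.9) = -1.5410166, g(2.1) = 0.7689667
r2 = 2.1000000 − 0.7689667·(-0.8000000)/(2.3099833) = 2.3663107;  |Δ| = 0.2663107
g(2.3663107) = 0.1074895
r3 = 2.3663107 − 0.1074895·(0.2663107)/(-0.6614771) = 2.4095860;  |Δ| = 0.0432753
g(2.4095860) = -0.0121461
r4 = 2.4095860 − (-0.0121461)·(0.0432753)/(-0.1196357) = 2.4051924;  |Δ| = 0.0043936
g(2.4051924) = 0.0001406
r5 = 2.4051924 − 0.0001406·(-0.0043936)/(0.0122867) = 2.4052427;  |Δ| = 0.0000503
|r5 − r4| = 0.0000503 < 0.001

n = 5, r_n = 2.40524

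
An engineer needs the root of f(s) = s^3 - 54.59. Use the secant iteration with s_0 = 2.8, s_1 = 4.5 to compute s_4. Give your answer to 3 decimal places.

f(2.8) = -32.63800, f(4.5) = 36.53500
s_2 = 4.50000 − 36.53500·(4.50000 − 2.80000) / (36.53500 − (-32.63800)) = 4.50000 − (62.10950)/(69.17300) = 3.60211
f(3.60211) = -7.85178
s_3 = 3.60211 − (-7.85178)·(3.60211 − 4.50000) / (-7.85178 − 36.53500) = 3.60211 − (7.05000)/(-44.38678) = 3.76094
f(3.76094) = -1.39255
s_4 = 3.76094 − (-1.39255)·(3.76094 − 3.60211) / (-1.39255 − (-7.85178)) = 3.76094 − (-0.22118)/(6.45923) = 3.79519

3.795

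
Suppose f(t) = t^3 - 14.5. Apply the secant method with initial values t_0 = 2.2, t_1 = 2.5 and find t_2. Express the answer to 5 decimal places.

f(2.2) = -3.8520000, f(2.5) = 1.1250000
t_2 = 2.5000000 − 1.1250000·(2.5000000 − 2.2000000) / (1.1250000 − (-3.8520000)) = 2.5000000 − (0.3375000)/(4.9770000) = 2.4321881

2.43219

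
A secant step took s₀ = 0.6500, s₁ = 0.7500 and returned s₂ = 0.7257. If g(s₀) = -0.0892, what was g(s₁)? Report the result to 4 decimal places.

0.0286

The secant line through (0.6500, -0.0892) and (0.7500, g(s₁)) crosses zero at s₂ = 0.7257.
So (0.6500, -0.0892), (0.7500, g(s₁)), (0.7257, 0) are collinear:
g(s₁) = -0.0892 · (0.7500 − 0.7257) / (0.6500 − 0.7257) = -0.0892 · (0.024300)/(-0.075700) = 0.028634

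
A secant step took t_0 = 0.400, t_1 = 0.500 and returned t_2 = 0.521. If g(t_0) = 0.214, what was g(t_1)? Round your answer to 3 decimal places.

The secant line through (0.400, 0.214) and (0.500, g(t_1)) crosses zero at t_2 = 0.521.
So (0.400, 0.214), (0.500, g(t_1)), (0.521, 0) are collinear:
g(t_1) = 0.214 · (0.500 − 0.521) / (0.400 − 0.521) = 0.214 · (-0.02100)/(-0.12100) = 0.03714

0.037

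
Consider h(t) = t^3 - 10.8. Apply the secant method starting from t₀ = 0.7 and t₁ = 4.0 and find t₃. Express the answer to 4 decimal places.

h(0.7) = -10.457000, h(4.0) = 53.200000
t₂ = 4.000000 − 53.200000·(4.000000 − 0.700000) / (53.200000 − (-10.457000)) = 4.000000 − (175.560000)/(63.657000) = 1.242094
h(1.242094) = -8.883699
t₃ = 1.242094 − (-8.883699)·(1.242094 − 4.000000) / (-8.883699 − 53.200000) = 1.242094 − (24.500403)/(-62.083699) = 1.636729

1.6367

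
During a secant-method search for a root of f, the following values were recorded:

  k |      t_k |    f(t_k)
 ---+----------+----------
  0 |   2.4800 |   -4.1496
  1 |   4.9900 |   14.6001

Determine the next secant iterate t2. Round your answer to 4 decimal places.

3.0355

t2 = 4.9900 − 14.6001·(4.9900 − 2.4800) / (14.6001 − (-4.1496))
   = 4.9900 − (36.646251)/(18.749700) = 3.035502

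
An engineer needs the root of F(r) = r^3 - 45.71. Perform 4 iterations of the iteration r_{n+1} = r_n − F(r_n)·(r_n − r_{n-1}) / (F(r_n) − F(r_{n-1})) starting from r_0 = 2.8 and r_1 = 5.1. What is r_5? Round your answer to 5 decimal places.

F(2.8) = -23.7580000, F(5.1) = 86.9410000
r_2 = 5.1000000 − 86.9410000·(5.1000000 − 2.8000000) / (86.9410000 − (-23.7580000)) = 5.1000000 − (199.9643000)/(110.6990000) = 3.2936214
F(3.2936214) = -9.9809850
r_3 = 3.2936214 − (-9.9809850)·(3.2936214 − 5.1000000) / (-9.9809850 − 86.9410000) = 3.2936214 − (18.0294372)/(-96.9219850) = 3.4796415
F(3.4796415) = -3.5788299
r_4 = 3.4796415 − (-3.5788299)·(3.4796415 − 3.2936214) / (-3.5788299 − (-9.9809850)) = 3.4796415 − (-0.6657343)/(6.4021550) = 3.5836275
F(3.5836275) = 0.3123282
r_5 = 3.5836275 − 0.3123282·(3.5836275 − 3.4796415) / (0.3123282 − (-3.5788299)) = 3.5836275 − (0.0324778)/(3.8911581) = 3.5752810

3.57528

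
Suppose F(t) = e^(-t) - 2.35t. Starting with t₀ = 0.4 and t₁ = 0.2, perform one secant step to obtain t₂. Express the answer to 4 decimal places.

F(0.4) = -0.269680, F(0.2) = 0.348731
t₂ = 0.200000 − 0.348731·(0.200000 − 0.400000) / (0.348731 − (-0.269680)) = 0.200000 − (-0.069746)/(0.618411) = 0.312783

0.3128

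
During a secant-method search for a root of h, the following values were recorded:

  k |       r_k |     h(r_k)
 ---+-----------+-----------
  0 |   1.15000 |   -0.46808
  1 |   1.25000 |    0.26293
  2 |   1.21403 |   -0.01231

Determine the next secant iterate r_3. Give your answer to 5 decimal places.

r_3 = 1.21403 − (-0.01231)·(1.21403 − 1.25000) / (-0.01231 − 0.26293)
   = 1.21403 − (0.0004428)/(-0.2752400) = 1.2156387

1.21564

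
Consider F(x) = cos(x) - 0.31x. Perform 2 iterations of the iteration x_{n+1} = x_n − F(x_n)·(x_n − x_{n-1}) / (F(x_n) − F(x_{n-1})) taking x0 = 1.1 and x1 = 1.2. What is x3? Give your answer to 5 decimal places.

1.19223

F(1.1) = 0.1125961, F(1.2) = -0.0096422
x2 = 1.2000000 − (-0.0096422)·(1.2000000 − 1.1000000) / (-0.0096422 − 0.1125961) = 1.2000000 − (-0.0009642)/(-0.1222384) = 1.1921119
F(1.1921119) = 0.0001437
x3 = 1.1921119 − 0.0001437·(1.1921119 − 1.2000000) / (0.0001437 − (-0.0096422)) = 1.1921119 − (-0.0000011)/(0.0097859) = 1.1922278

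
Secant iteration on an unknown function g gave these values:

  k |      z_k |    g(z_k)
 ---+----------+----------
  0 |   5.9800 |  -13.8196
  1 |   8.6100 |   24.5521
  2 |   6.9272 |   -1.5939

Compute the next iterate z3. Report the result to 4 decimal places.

7.0298

z3 = 6.9272 − (-1.5939)·(6.9272 − 8.6100) / (-1.5939 − 24.5521)
   = 6.9272 − (2.682215)/(-26.146000) = 7.029786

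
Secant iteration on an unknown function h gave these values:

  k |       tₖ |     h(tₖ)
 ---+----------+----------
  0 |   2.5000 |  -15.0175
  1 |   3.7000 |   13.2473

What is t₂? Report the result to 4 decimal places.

t₂ = 3.7000 − 13.2473·(3.7000 − 2.5000) / (13.2473 − (-15.0175))
   = 3.7000 − (15.896760)/(28.264800) = 3.137577

3.1376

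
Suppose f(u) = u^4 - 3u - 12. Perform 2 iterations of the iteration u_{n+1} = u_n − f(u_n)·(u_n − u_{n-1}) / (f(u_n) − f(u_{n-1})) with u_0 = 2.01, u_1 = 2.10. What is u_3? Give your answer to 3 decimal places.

2.065

f(2.01) = -1.70759, f(2.10) = 1.14810
u_2 = 2.10000 − 1.14810·(2.10000 − 2.01000) / (1.14810 − (-1.70759)) = 2.10000 − (0.10333)/(2.85569) = 2.06382
f(2.06382) = -0.04949
u_3 = 2.06382 − (-0.04949)·(2.06382 − 2.10000) / (-0.04949 − 1.14810) = 2.06382 − (0.00179)/(-1.19759) = 2.06531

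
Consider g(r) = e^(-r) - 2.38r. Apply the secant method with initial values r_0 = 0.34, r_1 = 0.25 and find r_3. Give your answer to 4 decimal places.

0.3086

g(0.34) = -0.097430, g(0.25) = 0.183801
r_2 = 0.250000 − 0.183801·(0.250000 − 0.340000) / (0.183801 − (-0.097430)) = 0.250000 − (-0.016542)/(0.281230) = 0.308820
g(0.308820) = -0.000680
r_3 = 0.308820 − (-0.000680)·(0.308820 − 0.250000) / (-0.000680 − 0.183801) = 0.308820 − (-0.000040)/(-0.184480) = 0.308604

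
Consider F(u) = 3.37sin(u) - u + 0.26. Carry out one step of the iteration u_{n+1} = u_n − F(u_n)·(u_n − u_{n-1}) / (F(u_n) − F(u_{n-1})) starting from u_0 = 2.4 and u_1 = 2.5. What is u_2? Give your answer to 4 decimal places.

F(2.4) = 0.136311, F(2.5) = -0.223149
u_2 = 2.500000 − (-0.223149)·(2.500000 − 2.400000) / (-0.223149 − 0.136311) = 2.500000 − (-0.022315)/(-0.359460) = 2.437921

2.4379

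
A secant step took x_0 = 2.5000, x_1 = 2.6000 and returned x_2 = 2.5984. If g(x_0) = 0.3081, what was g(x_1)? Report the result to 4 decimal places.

-0.0050

The secant line through (2.5000, 0.3081) and (2.6000, g(x_1)) crosses zero at x_2 = 2.5984.
So (2.5000, 0.3081), (2.6000, g(x_1)), (2.5984, 0) are collinear:
g(x_1) = 0.3081 · (2.6000 − 2.5984) / (2.5000 − 2.5984) = 0.3081 · (0.001600)/(-0.098400) = -0.005010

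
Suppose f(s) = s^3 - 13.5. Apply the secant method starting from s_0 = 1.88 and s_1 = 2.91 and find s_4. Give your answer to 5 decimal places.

f(1.88) = -6.8553280, f(2.91) = 11.1421710
s_2 = 2.9100000 − 11.1421710·(2.9100000 − 1.8800000) / (11.1421710 − (-6.8553280)) = 2.9100000 − (11.4764361)/(17.9974990) = 2.2723316
f(2.2723316) = -1.7668362
s_3 = 2.2723316 − (-1.7668362)·(2.2723316 − 2.9100000) / (-1.7668362 − 11.1421710) = 2.2723316 − (1.1266556)/(-12.9090072) = 2.3596083
f(2.3596083) = -0.3622874
s_4 = 2.3596083 − (-0.3622874)·(2.3596083 − 2.2723316) / (-0.3622874 − (-1.7668362)) = 2.3596083 − (-0.0316193)/(1.4045488) = 2.3821204

2.38212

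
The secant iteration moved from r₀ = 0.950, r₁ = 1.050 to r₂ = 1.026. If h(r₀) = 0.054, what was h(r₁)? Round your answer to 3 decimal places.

-0.017

The secant line through (0.950, 0.054) and (1.050, h(r₁)) crosses zero at r₂ = 1.026.
So (0.950, 0.054), (1.050, h(r₁)), (1.026, 0) are collinear:
h(r₁) = 0.054 · (1.050 − 1.026) / (0.950 − 1.026) = 0.054 · (0.02400)/(-0.07600) = -0.01705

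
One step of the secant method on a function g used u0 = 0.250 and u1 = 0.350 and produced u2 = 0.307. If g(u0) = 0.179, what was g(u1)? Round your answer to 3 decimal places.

-0.135

The secant line through (0.250, 0.179) and (0.350, g(u1)) crosses zero at u2 = 0.307.
So (0.250, 0.179), (0.350, g(u1)), (0.307, 0) are collinear:
g(u1) = 0.179 · (0.350 − 0.307) / (0.250 − 0.307) = 0.179 · (0.04300)/(-0.05700) = -0.13504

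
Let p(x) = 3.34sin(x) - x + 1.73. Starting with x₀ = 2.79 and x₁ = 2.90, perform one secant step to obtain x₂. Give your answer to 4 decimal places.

2.8115

p(2.79) = 0.090274, p(2.90) = -0.370907
x₂ = 2.900000 − (-0.370907)·(2.900000 − 2.790000) / (-0.370907 − 0.090274) = 2.900000 − (-0.040800)/(-0.461181) = 2.811532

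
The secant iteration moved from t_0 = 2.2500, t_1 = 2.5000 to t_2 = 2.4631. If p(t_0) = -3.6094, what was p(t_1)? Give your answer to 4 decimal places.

The secant line through (2.2500, -3.6094) and (2.5000, p(t_1)) crosses zero at t_2 = 2.4631.
So (2.2500, -3.6094), (2.5000, p(t_1)), (2.4631, 0) are collinear:
p(t_1) = -3.6094 · (2.5000 − 2.4631) / (2.2500 − 2.4631) = -3.6094 · (0.036900)/(-0.213100) = 0.624997

0.6250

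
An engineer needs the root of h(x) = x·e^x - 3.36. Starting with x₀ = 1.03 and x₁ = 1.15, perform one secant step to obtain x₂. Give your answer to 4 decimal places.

1.1063

h(1.03) = -0.474902, h(1.15) = 0.271922
x₂ = 1.150000 − 0.271922·(1.150000 − 1.030000) / (0.271922 − (-0.474902)) = 1.150000 − (0.032631)/(0.746824) = 1.106307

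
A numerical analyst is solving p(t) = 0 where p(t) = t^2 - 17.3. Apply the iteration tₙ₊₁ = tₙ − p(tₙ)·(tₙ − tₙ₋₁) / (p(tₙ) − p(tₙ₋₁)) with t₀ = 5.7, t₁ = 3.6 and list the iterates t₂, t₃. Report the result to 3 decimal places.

4.067, 4.166

p(5.7) = 15.19000, p(3.6) = -4.34000
t₂ = 3.60000 − (-4.34000)·(3.60000 − 5.70000) / (-4.34000 − 15.19000) = 3.60000 − (9.11400)/(-19.53000) = 4.06667
p(4.06667) = -0.76222
t₃ = 4.06667 − (-0.76222)·(4.06667 − 3.60000) / (-0.76222 − (-4.34000)) = 4.06667 − (-0.35570)/(3.57778) = 4.16609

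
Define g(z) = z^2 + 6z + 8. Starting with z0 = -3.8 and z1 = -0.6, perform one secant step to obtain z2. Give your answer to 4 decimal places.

g(-3.8) = -0.360000, g(-0.6) = 4.760000
z2 = -0.600000 − 4.760000·(-0.600000 − (-3.800000)) / (4.760000 − (-0.360000)) = -0.600000 − (15.232000)/(5.120000) = -3.575000

-3.5750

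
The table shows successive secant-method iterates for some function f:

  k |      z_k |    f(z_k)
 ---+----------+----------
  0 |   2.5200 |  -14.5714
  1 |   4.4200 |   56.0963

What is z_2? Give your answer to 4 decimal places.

z_2 = 4.4200 − 56.0963·(4.4200 − 2.5200) / (56.0963 − (-14.5714))
   = 4.4200 − (106.582970)/(70.667700) = 2.911772

2.9118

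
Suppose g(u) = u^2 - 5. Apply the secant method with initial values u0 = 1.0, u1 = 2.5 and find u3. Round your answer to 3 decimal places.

2.231

g(1.0) = -4.00000, g(2.5) = 1.25000
u2 = 2.50000 − 1.25000·(2.50000 − 1.00000) / (1.25000 − (-4.00000)) = 2.50000 − (1.87500)/(5.25000) = 2.14286
g(2.14286) = -0.40816
u3 = 2.14286 − (-0.40816)·(2.14286 − 2.50000) / (-0.40816 − 1.25000) = 2.14286 − (0.14577)/(-1.65816) = 2.23077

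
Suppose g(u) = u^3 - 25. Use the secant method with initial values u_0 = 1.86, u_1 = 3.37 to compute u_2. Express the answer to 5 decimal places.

2.74050

g(1.86) = -18.5651440, g(3.37) = 13.2727530
u_2 = 3.3700000 − 13.2727530·(3.3700000 − 1.8600000) / (13.2727530 − (-18.5651440)) = 3.3700000 − (20.0418570)/(31.8378970) = 2.7405031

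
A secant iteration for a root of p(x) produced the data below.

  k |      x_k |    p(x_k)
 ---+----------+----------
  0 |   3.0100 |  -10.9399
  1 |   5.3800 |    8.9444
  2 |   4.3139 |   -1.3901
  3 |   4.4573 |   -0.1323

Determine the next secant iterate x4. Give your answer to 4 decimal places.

4.4724

x4 = 4.4573 − (-0.1323)·(4.4573 − 4.3139) / (-0.1323 − (-1.3901))
   = 4.4573 − (-0.018972)/(1.257800) = 4.472383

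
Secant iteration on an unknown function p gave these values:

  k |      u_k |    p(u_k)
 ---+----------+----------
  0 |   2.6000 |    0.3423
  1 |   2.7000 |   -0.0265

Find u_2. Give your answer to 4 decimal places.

2.6928

u_2 = 2.7000 − (-0.0265)·(2.7000 − 2.6000) / (-0.0265 − 0.3423)
   = 2.7000 − (-0.002650)/(-0.368800) = 2.692815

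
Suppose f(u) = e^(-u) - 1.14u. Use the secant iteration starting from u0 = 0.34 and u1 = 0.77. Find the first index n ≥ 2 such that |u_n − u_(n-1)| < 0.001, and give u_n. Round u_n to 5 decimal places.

n = 4, u_n = 0.52099

f(0.34) = 0.3241703, f(0.77) = -0.4147869
u2 = 0.7700000 − (-0.4147869)·(0.4300000)/(-0.7389573) = 0.5286351;  |Δ| = 0.2413649
f(0.5286351) = -0.0132350
u3 = 0.5286351 − (-0.0132350)·(-0.2413649)/(0.4015519) = 0.5206797;  |Δ| = 0.0079553
f(0.5206797) = 0.0005417
u4 = 0.5206797 − 0.0005417·(-0.0079553)/(0.0137767) = 0.5209925;  |Δ| = 0.0003128
|u4 − u3| = 0.0003128 < 0.001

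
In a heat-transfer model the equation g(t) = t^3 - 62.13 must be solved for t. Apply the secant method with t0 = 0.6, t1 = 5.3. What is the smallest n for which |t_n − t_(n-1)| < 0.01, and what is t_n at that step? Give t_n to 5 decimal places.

n = 7, t_n = 3.96067

g(0.6) = -61.9140000, g(5.3) = 86.7470000
t2 = 5.3000000 − 86.7470000·(4.7000000)/(148.6610000) = 2.5574455;  |Δ| = 2.7425545
g(2.5574455) = -45.4029581
t3 = 2.5574455 − (-45.4029581)·(-2.7425545)/(-132.1499581) = 3.4997090;  |Δ| = 0.9422636
g(3.4997090) = -19.2656928
t4 = 3.4997090 − (-19.2656928)·(0.9422636)/(26.1372653) = 4.1942484;  |Δ| = 0.6945394
g(4.1942484) = 11.6540419
t5 = 4.1942484 − 11.6540419·(0.6945394)/(30.9197347) = 3.9324677;  |Δ| = 0.2617807
g(3.9324677) = -1.3171330
t6 = 3.9324677 − (-1.3171330)·(-0.2617807)/(-12.9711749) = 3.9590497;  |Δ| = 0.0265820
g(3.9590497) = -0.0755609
t7 = 3.9590497 − (-0.0755609)·(0.0265820)/(1.2415721) = 3.9606674;  |Δ| = 0.0016178
|t7 − t6| = 0.0016178 < 0.01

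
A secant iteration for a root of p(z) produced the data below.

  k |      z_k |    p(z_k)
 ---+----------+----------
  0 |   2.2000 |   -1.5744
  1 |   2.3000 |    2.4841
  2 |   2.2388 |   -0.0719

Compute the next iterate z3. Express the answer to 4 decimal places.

z3 = 2.2388 − (-0.0719)·(2.2388 − 2.3000) / (-0.0719 − 2.4841)
   = 2.2388 − (0.004400)/(-2.556000) = 2.240522

2.2405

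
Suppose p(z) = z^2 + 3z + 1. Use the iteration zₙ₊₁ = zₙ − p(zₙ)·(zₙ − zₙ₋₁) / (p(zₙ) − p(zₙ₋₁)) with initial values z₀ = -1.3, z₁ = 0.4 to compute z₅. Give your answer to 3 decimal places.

p(-1.3) = -1.21000, p(0.4) = 2.36000
z₂ = 0.40000 − 2.36000·(0.40000 − (-1.30000)) / (2.36000 − (-1.21000)) = 0.40000 − (4.01200)/(3.57000) = -0.72381
p(-0.72381) = -0.64753
z₃ = -0.72381 − (-0.64753)·(-0.72381 − 0.40000) / (-0.64753 − 2.36000) = -0.72381 − (0.72770)/(-3.00753) = -0.48185
p(-0.48185) = -0.21337
z₄ = -0.48185 − (-0.21337)·(-0.48185 − (-0.72381)) / (-0.21337 − (-0.64753)) = -0.48185 − (-0.05163)/(0.43416) = -0.36294
p(-0.36294) = 0.04291
z₅ = -0.36294 − 0.04291·(-0.36294 − (-0.48185)) / (0.04291 − (-0.21337)) = -0.36294 − (0.00510)/(0.25628) = -0.38285

-0.383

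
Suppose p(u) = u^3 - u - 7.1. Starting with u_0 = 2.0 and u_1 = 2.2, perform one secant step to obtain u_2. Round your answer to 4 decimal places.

2.0899

p(2.0) = -1.100000, p(2.2) = 1.348000
u_2 = 2.200000 − 1.348000·(2.200000 − 2.000000) / (1.348000 − (-1.100000)) = 2.200000 − (0.269600)/(2.448000) = 2.089869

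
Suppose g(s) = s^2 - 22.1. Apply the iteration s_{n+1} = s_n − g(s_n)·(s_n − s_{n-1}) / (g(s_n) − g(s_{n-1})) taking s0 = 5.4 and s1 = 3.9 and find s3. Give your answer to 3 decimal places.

4.707

g(5.4) = 7.06000, g(3.9) = -6.89000
s2 = 3.90000 − (-6.89000)·(3.90000 − 5.40000) / (-6.89000 − 7.06000) = 3.90000 − (10.33500)/(-13.95000) = 4.64086
g(4.64086) = -0.56242
s3 = 4.64086 − (-0.56242)·(4.64086 − 3.90000) / (-0.56242 − (-6.89000)) = 4.64086 − (-0.41667)/(6.32758) = 4.70671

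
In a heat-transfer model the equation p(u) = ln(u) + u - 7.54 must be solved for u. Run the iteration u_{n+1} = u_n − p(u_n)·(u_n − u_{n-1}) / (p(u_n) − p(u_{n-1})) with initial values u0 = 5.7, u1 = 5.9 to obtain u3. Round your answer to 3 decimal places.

p(5.7) = -0.09953, p(5.9) = 0.13495
u2 = 5.90000 − 0.13495·(5.90000 − 5.70000) / (0.13495 − (-0.09953)) = 5.90000 − (0.02699)/(0.23449) = 5.78490
p(5.78490) = 0.00015
u3 = 5.78490 − 0.00015·(5.78490 − 5.90000) / (0.00015 − 0.13495) = 5.78490 − (-0.00002)/(-0.13481) = 5.78477

5.785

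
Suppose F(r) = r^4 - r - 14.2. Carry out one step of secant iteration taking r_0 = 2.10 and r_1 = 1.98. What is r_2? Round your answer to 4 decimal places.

F(2.10) = 3.148100, F(1.98) = -0.810464
r_2 = 1.980000 − (-0.810464)·(1.980000 − 2.100000) / (-0.810464 − 3.148100) = 1.980000 − (0.097256)/(-3.958564) = 2.004568

2.0046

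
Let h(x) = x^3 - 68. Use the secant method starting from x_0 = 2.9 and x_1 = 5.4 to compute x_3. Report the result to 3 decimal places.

3.982

h(2.9) = -43.61100, h(5.4) = 89.46400
x_2 = 5.40000 − 89.46400·(5.40000 − 2.90000) / (89.46400 − (-43.61100)) = 5.40000 − (223.66000)/(133.07500) = 3.71929
h(3.71929) = -16.55047
x_3 = 3.71929 − (-16.55047)·(3.71929 − 5.40000) / (-16.55047 − 89.46400) = 3.71929 − (27.81648)/(-106.01447) = 3.98168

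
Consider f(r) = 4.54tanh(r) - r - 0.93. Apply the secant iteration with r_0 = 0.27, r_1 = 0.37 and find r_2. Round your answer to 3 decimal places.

f(0.27) = -0.00314, f(0.37) = 0.30712
r_2 = 0.37000 − 0.30712·(0.37000 − 0.27000) / (0.30712 − (-0.00314)) = 0.37000 − (0.03071)/(0.31027) = 0.27101

0.271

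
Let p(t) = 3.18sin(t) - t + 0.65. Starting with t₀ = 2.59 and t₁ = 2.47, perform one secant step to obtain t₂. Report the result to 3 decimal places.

2.514

p(2.59) = -0.27354, p(2.47) = 0.15870
t₂ = 2.47000 − 0.15870·(2.47000 − 2.59000) / (0.15870 − (-0.27354)) = 2.47000 − (-0.01904)/(0.43224) = 2.51406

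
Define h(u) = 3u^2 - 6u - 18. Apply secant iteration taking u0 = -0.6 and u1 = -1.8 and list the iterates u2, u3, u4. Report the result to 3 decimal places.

-1.609, -1.645, -1.646

h(-0.6) = -13.32000, h(-1.8) = 2.52000
u2 = -1.80000 − 2.52000·(-1.80000 − (-0.60000)) / (2.52000 − (-13.32000)) = -1.80000 − (-3.02400)/(15.84000) = -1.60909
h(-1.60909) = -0.57793
u3 = -1.60909 − (-0.57793)·(-1.60909 − (-1.80000)) / (-0.57793 − 2.52000) = -1.60909 − (-0.11033)/(-3.09793) = -1.64471
h(-1.64471) = -0.01659
u4 = -1.64471 − (-0.01659)·(-1.64471 − (-1.60909)) / (-0.01659 − (-0.57793)) = -1.64471 − (0.00059)/(0.56134) = -1.64576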